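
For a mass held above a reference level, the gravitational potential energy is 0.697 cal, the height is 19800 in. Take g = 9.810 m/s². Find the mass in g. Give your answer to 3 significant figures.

Solving PE = m·g·h for m: m = PE/(g·h).
PE = 0.697 cal = 2.916 J; h = 19800 in = 502.9 m; g = 9.810 m/s².
m = 5.911×10^-4 kg
5.911×10^-4 kg × (1 g / 0.001000 kg) = 0.5911 g

0.591 g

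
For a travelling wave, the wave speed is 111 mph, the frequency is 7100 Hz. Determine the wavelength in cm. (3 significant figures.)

Solving v = f·λ for λ: λ = v/f.
v = 111 mph = 49.62 m/s; f = 7100 Hz.
λ = 0.006989 m
0.006989 m × (1 cm / 0.01000 m) = 0.6989 cm

0.699 cm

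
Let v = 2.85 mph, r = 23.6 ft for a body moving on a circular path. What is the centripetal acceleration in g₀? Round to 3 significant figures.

Directly: a = v²/r.
v = 2.85 mph = 1.274 m/s; r = 23.6 ft = 7.193 m.
a = 0.2257 m/s²
0.2257 m/s² × (1 g₀ / 9.807 m/s²) = 0.02301 g₀

0.0230 g₀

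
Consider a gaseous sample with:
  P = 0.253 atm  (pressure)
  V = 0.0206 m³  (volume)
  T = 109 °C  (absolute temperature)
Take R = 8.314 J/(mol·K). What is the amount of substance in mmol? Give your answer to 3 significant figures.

Rearranging PV = nRT for n: n = PV/(RT).
P = 0.253 atm = 25635 Pa; V = 0.0206 m³; T = 109 °C = 382.1 K; R = 8.314 J/(mol·K).
n = 0.1662 mol
0.1662 mol × (1 mmol / 0.001000 mol) = 166.2 mmol

166 mmol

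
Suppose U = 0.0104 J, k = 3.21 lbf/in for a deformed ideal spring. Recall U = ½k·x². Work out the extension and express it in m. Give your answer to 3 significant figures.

0.00608 m

Solving U = ½k·x² for x: x = √(2U/k).
U = 0.0104 J; k = 3.21 lbf/in = 562.2 N/m.
x = 0.006083 m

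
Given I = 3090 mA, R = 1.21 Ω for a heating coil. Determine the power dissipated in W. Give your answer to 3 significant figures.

P is given directly by: P = I²R.
I = 3090 mA = 3.090 A; R = 1.21 Ω.
P = 11.55 W

11.6 W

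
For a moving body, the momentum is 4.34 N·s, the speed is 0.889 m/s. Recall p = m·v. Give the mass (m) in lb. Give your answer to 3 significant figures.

Solving p = m·v for m: m = p/v.
p = 4.34 N·s = 4.340 kg·m/s; v = 0.889 m/s.
m = 4.882 kg
4.882 kg × (1 lb / 0.4536 kg) = 10.76 lb

10.8 lb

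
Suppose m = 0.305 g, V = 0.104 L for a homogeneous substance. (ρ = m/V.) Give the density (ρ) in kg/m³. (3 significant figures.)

2.93 kg/m³

ρ is given directly by: ρ = m/V.
m = 0.305 g = 3.050×10^-4 kg; V = 0.104 L = 1.040×10^-4 m³.
ρ = 2.933 kg/m³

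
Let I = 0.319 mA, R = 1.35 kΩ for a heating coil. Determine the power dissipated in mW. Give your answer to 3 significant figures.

0.137 mW

P is given directly by: P = I²R.
I = 0.319 mA = 3.190×10^-4 A; R = 1.35 kΩ = 1350 Ω.
P = 1.374×10^-4 W
1.374×10^-4 W × (1 mW / 0.001000 W) = 0.1374 mW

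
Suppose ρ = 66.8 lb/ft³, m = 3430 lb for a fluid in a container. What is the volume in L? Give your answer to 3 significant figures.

Rearranging: V = m/ρ.
ρ = 66.8 lb/ft³ = 1070 kg/m³; m = 3430 lb = 1556 kg.
V = 1.454 m³
1.454 m³ × (1 L / 0.001000 m³) = 1454 L

1450 L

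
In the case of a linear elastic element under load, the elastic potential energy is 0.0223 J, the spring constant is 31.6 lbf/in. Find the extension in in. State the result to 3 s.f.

Solving U = ½k·x² for x: x = √(2U/k).
U = 0.0223 J; k = 31.6 lbf/in = 5534 N/m.
x = 0.002839 m
0.002839 m × (1 in / 0.02540 m) = 0.1118 in

0.112 in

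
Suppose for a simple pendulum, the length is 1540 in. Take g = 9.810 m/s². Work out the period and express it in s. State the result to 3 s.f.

Directly: T = 2π√(L/g).
L = 1540 in = 39.12 m; g = 9.810 m/s².
T = 12.55 s

12.5 s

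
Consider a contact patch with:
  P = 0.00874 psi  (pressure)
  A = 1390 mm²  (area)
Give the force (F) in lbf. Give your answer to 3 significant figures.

0.0188 lbf

Rearranging: F = P·A.
P = 0.00874 psi = 60.26 Pa; A = 1390 mm² = 0.001390 m².
F = 0.08376 N
0.08376 N × (1 lbf / 4.448 N) = 0.01883 lbf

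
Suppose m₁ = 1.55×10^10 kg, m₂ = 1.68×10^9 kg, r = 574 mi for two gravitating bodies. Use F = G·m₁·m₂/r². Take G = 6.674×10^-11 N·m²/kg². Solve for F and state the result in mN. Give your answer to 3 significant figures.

From Newton's law of gravitation: F = Gm₁m₂/r².
m₁ = 1.55×10^10 kg; m₂ = 1.68×10^9 kg; r = 574 mi = 9.238×10^5 m; G = 6.674×10^-11 N·m²/kg².
F = 0.002037 N
0.002037 N × (1 mN / 0.001000 N) = 2.037 mN

2.04 mN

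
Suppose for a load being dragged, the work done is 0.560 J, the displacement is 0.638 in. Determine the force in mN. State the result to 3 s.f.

Rearranging W = F·d for F: F = W/d.
W = 0.560 J; d = 0.638 in = 0.01621 m.
F = 34.56 N
34.56 N × (1 mN / 0.001000 N) = 34557 mN

34600 mN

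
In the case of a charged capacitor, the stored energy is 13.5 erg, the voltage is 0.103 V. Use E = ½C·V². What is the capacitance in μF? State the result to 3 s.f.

Solving E = ½C·V² for C: C = 2E/V².
E = 13.5 erg = 1.350×10^-6 J; V = 0.103 V.
C = 2.545×10^-4 F
2.545×10^-4 F × (1 μF / 1.000×10^-6 F) = 254.5 μF

255 μF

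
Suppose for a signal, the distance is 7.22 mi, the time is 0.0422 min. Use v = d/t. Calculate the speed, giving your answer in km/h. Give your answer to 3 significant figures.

v is given directly by: v = d/t.
d = 7.22 mi = 11619 m; t = 0.0422 min = 2.532 s.
v = 4589 m/s
4589 m/s × (1 km/h / 0.2778 m/s) = 16521 km/h

16500 km/h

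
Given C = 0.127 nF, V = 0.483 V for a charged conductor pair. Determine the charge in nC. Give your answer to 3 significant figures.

Solving C = Q/V for Q: Q = CV.
C = 0.127 nF = 1.270×10^-10 F; V = 0.483 V.
Q = 6.134×10^-11 C
6.134×10^-11 C × (1 nC / 1.000×10^-9 C) = 0.06134 nC

0.0613 nC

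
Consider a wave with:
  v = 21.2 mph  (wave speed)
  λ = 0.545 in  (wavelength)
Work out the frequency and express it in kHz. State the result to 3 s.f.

Rearranging: f = v/λ.
v = 21.2 mph = 9.477 m/s; λ = 0.545 in = 0.01384 m.
f = 684.6 Hz
684.6 Hz × (1 kHz / 1000 Hz) = 0.6846 kHz

0.685 kHz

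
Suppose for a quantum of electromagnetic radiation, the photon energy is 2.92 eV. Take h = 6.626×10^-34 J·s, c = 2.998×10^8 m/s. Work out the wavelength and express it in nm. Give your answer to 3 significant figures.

425 nm

Solving E = h·c/λ for λ: λ = hc/E.
E = 2.92 eV = 4.678×10^-19 J; h = 6.626×10^-34 J·s; c = 2.998×10^8 m/s.
λ = 4.246×10^-7 m
4.246×10^-7 m × (1 nm / 1.000×10^-9 m) = 424.6 nm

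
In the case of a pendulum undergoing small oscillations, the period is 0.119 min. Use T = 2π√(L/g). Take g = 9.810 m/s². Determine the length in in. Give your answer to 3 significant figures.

Solving T = 2π√(L/g) for L: L = g·(T/2π)².
T = 0.119 min = 7.140 s; g = 9.810 m/s².
L = 12.67 m
12.67 m × (1 in / 0.02540 m) = 498.7 in

499 in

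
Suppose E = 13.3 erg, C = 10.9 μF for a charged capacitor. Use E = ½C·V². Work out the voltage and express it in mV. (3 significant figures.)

Rearranging: V = √(2E/C).
E = 13.3 erg = 1.330×10^-6 J; C = 10.9 μF = 1.090×10^-5 F.
V = 0.4940 V
0.4940 V × (1 mV / 0.001000 V) = 494.0 mV

494 mV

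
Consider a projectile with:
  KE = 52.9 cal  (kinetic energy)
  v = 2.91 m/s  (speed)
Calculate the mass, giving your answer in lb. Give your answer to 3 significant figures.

Rearranging: m = 2·KE/v².
KE = 52.9 cal = 221.3 J; v = 2.91 m/s.
m = 52.27 kg
52.27 kg × (1 lb / 0.4536 kg) = 115.2 lb

115 lb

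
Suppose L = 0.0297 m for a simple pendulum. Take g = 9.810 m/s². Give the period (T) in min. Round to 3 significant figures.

T is given directly by: T = 2π√(L/g).
L = 0.0297 m; g = 9.810 m/s².
T = 0.3457 s
0.3457 s × (1 min / 60.00 s) = 0.005762 min

0.00576 min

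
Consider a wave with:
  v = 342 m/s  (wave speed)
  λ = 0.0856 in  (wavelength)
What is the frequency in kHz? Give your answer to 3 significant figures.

157 kHz

Rearranging: f = v/λ.
v = 342 m/s; λ = 0.0856 in = 0.002174 m.
f = 1.573×10^5 Hz
1.573×10^5 Hz × (1 kHz / 1000 Hz) = 157.3 kHz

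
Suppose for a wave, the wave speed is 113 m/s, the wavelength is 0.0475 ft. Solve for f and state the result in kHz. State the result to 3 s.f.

Solving v = f·λ for f: f = v/λ.
v = 113 m/s; λ = 0.0475 ft = 0.01448 m.
f = 7805 Hz
7805 Hz × (1 kHz / 1000 Hz) = 7.805 kHz

7.80 kHz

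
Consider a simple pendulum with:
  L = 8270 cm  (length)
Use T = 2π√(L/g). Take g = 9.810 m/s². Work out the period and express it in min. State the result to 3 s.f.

Directly: T = 2π√(L/g).
L = 8270 cm = 82.70 m; g = 9.810 m/s².
T = 18.24 s
18.24 s × (1 min / 60.00 s) = 0.3041 min

0.304 min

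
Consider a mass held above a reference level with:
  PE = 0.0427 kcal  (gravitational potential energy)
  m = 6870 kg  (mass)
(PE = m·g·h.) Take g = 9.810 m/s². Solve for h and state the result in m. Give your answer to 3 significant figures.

0.00265 m

Rearranging PE = m·g·h for h: h = PE/(m·g).
PE = 0.0427 kcal = 178.7 J; m = 6870 kg; g = 9.810 m/s².
h = 0.002651 m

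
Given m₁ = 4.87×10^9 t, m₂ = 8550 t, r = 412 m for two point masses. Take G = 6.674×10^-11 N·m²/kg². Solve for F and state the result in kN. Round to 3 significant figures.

16.4 kN

From Newton's law of gravitation: F = Gm₁m₂/r².
m₁ = 4.87×10^9 t = 4.870×10^12 kg; m₂ = 8550 t = 8.550×10^6 kg; r = 412 m; G = 6.674×10^-11 N·m²/kg².
F = 16371 N
16371 N × (1 kN / 1000 N) = 16.37 kN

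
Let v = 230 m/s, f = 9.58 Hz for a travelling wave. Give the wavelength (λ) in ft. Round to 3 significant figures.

Rearranging v = f·λ for λ: λ = v/f.
v = 230 m/s; f = 9.58 Hz.
λ = 24.01 m
24.01 m × (1 ft / 0.3048 m) = 78.77 ft

78.8 ft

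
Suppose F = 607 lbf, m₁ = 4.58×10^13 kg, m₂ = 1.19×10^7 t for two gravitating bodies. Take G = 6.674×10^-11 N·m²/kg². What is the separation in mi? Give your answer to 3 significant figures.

Solving F = G·m₁·m₂/r² for r: r = √(G·m₁m₂/F).
F = 607 lbf = 2700 N; m₁ = 4.58×10^13 kg; m₂ = 1.19×10^7 t = 1.190×10^10 kg; G = 6.674×10^-11 N·m²/kg².
r = 1.161×10^5 m
1.161×10^5 m × (1 mi / 1609 m) = 72.12 mi

72.1 mi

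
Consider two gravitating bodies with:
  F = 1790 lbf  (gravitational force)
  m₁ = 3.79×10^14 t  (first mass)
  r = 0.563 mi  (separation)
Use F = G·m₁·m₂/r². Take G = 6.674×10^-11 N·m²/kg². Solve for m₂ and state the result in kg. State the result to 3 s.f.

258 kg

From Newton's law of gravitation: m₂ = F·r²/(G·m₁).
F = 1790 lbf = 7962 N; m₁ = 3.79×10^14 t = 3.790×10^17 kg; r = 0.563 mi = 906.1 m; G = 6.674×10^-11 N·m²/kg².
m₂ = 258.4 kg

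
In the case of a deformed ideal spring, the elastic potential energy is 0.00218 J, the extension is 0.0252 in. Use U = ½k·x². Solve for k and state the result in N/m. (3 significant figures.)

10600 N/m

Solving U = ½k·x² for k: k = 2U/x².
U = 0.00218 J; x = 0.0252 in = 6.401×10^-4 m.
k = 10642 N/m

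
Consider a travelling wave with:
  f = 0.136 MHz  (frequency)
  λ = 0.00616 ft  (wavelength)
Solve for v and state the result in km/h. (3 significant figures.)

919 km/h

Directly: v = fλ.
f = 0.136 MHz = 1.360×10^5 Hz; λ = 0.00616 ft = 0.001878 m.
v = 255.3 m/s
255.3 m/s × (1 km/h / 0.2778 m/s) = 919.3 km/h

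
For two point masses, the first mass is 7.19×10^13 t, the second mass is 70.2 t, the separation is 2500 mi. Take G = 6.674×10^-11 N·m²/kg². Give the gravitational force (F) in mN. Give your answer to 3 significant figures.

20.8 mN

Directly: F = Gm₁m₂/r².
m₁ = 7.19×10^13 t = 7.190×10^16 kg; m₂ = 70.2 t = 70200 kg; r = 2500 mi = 4.023×10^6 m; G = 6.674×10^-11 N·m²/kg².
F = 0.02081 N
0.02081 N × (1 mN / 0.001000 N) = 20.81 mN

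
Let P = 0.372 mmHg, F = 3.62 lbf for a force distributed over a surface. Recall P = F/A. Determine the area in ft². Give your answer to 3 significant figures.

Rearranging P = F/A for A: A = F/P.
P = 0.372 mmHg = 49.60 Pa; F = 3.62 lbf = 16.10 N.
A = 0.3247 m²
0.3247 m² × (1 ft² / 0.09290 m²) = 3.495 ft²

3.49 ft²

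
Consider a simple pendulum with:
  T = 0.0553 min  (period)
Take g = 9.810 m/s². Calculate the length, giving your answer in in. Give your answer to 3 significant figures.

Rearranging T = 2π√(L/g) for L: L = g·(T/2π)².
T = 0.0553 min = 3.318 s; g = 9.810 m/s².
L = 2.736 m
2.736 m × (1 in / 0.02540 m) = 107.7 in

108 in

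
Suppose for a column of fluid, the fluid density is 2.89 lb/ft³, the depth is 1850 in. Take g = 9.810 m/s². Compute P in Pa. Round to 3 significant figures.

P is given directly by: P = ρgh.
ρ = 2.89 lb/ft³ = 46.29 kg/m³; h = 1850 in = 46.99 m; g = 9.810 m/s².
P = 21340 Pa

21300 Pa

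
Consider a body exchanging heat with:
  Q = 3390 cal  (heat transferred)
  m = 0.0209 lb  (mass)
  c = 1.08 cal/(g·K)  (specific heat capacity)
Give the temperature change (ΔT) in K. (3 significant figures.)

331 K

Solving Q = m·c·ΔT for ΔT: ΔT = Q/(m·c).
Q = 3390 cal = 14184 J; m = 0.0209 lb = 0.009480 kg; c = 1.08 cal/(g·K) = 4519 J/(kg·K).
ΔT = 331.1 K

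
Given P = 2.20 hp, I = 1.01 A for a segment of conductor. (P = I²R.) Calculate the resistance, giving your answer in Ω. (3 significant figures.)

Solving P = I²R for R: R = P/I².
P = 2.20 hp = 1641 W; I = 1.01 A.
R = 1608 Ω

1610 Ω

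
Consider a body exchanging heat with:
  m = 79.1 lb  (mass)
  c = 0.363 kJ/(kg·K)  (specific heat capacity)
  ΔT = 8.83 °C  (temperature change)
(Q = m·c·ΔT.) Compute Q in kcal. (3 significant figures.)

Q is given directly by: Q = mcΔT.
m = 79.1 lb = 35.88 kg; c = 0.363 kJ/(kg·K) = 363.0 J/(kg·K); ΔT = 8.83 °C = 8.830 K.
Q = 1.150×10^5 J
1.150×10^5 J × (1 kcal / 4184 J) = 27.49 kcal

27.5 kcal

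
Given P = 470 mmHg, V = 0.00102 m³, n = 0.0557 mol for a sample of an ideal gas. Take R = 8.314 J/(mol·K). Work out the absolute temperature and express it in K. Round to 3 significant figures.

Rearranging PV = nRT for T: T = PV/(nR).
P = 470 mmHg = 62661 Pa; V = 0.00102 m³; n = 0.0557 mol; R = 8.314 J/(mol·K).
T = 138.0 K

138 K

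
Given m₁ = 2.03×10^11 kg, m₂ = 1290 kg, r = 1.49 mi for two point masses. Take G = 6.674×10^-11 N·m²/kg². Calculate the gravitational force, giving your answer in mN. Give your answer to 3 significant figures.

3.04 mN

F is given directly by: F = Gm₁m₂/r².
m₁ = 2.03×10^11 kg; m₂ = 1290 kg; r = 1.49 mi = 2398 m; G = 6.674×10^-11 N·m²/kg².
F = 0.003039 N
0.003039 N × (1 mN / 0.001000 N) = 3.039 mN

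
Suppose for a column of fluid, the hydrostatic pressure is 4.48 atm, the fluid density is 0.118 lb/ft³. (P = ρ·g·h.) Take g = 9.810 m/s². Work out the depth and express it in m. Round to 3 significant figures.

24500 m

Rearranging P = ρ·g·h for h: h = P/(ρ·g).
P = 4.48 atm = 4.539×10^5 Pa; ρ = 0.118 lb/ft³ = 1.890 kg/m³; g = 9.810 m/s².
h = 24481 m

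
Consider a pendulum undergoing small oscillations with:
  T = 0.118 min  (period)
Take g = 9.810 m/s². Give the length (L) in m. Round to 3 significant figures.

Rearranging: L = g·(T/2π)².
T = 0.118 min = 7.080 s; g = 9.810 m/s².
L = 12.46 m

12.5 m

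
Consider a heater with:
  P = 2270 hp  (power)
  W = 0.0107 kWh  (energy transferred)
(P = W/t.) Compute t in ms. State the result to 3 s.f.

Rearranging: t = W/P.
P = 2270 hp = 1.693×10^6 W; W = 0.0107 kWh = 38520 J.
t = 0.02276 s
0.02276 s × (1 ms / 0.001000 s) = 22.76 ms

22.8 ms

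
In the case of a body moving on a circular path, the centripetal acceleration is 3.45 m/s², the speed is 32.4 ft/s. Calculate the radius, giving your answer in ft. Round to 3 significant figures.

Solving a = v²/r for r: r = v²/a.
a = 3.45 m/s²; v = 32.4 ft/s = 9.876 m/s.
r = 28.27 m
28.27 m × (1 ft / 0.3048 m) = 92.74 ft

92.7 ft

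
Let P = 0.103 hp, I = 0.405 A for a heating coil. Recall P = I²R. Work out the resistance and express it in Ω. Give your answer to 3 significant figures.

468 Ω

Solving P = I²R for R: R = P/I².
P = 0.103 hp = 76.81 W; I = 0.405 A.
R = 468.3 Ω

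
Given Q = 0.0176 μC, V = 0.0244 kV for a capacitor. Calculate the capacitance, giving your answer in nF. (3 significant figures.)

0.721 nF

Directly: C = Q/V.
Q = 0.0176 μC = 1.760×10^-8 C; V = 0.0244 kV = 24.40 V.
C = 7.213×10^-10 F
7.213×10^-10 F × (1 nF / 1.000×10^-9 F) = 0.7213 nF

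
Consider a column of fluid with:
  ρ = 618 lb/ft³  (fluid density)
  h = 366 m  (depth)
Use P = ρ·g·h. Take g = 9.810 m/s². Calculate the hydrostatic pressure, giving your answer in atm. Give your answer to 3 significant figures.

351 atm

P is given directly by: P = ρgh.
ρ = 618 lb/ft³ = 9899 kg/m³; h = 366 m; g = 9.810 m/s².
P = 3.554×10^7 Pa
3.554×10^7 Pa × (1 atm / 1.013×10^5 Pa) = 350.8 atm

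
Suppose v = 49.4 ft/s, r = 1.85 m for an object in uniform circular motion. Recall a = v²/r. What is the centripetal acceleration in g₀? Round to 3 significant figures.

12.5 g₀

Directly: a = v²/r.
v = 49.4 ft/s = 15.06 m/s; r = 1.85 m.
a = 122.5 m/s²
122.5 m/s² × (1 g₀ / 9.807 m/s²) = 12.50 g₀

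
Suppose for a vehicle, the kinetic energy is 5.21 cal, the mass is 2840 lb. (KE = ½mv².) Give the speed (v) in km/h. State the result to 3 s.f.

0.662 km/h

Solving KE = ½mv² for v: v = √(2·KE/m).
KE = 5.21 cal = 21.80 J; m = 2840 lb = 1288 kg.
v = 0.1840 m/s
0.1840 m/s × (1 km/h / 0.2778 m/s) = 0.6623 km/h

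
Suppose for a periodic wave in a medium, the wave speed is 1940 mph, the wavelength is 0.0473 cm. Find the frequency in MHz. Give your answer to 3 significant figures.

1.83 MHz

Rearranging: f = v/λ.
v = 1940 mph = 867.3 m/s; λ = 0.0473 cm = 4.730×10^-4 m.
f = 1.834×10^6 Hz
1.834×10^6 Hz × (1 MHz / 1.000×10^6 Hz) = 1.834 MHz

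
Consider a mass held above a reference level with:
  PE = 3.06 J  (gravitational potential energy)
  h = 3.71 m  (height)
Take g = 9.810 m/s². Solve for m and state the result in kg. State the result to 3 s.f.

0.0841 kg

Rearranging: m = PE/(g·h).
PE = 3.06 J; h = 3.71 m; g = 9.810 m/s².
m = 0.08408 kg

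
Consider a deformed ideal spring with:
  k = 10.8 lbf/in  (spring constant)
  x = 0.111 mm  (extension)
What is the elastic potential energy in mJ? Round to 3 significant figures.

0.0117 mJ

Directly: U = ½kx².
k = 10.8 lbf/in = 1891 N/m; x = 0.111 mm = 1.110×10^-4 m.
U = 1.165×10^-5 J
1.165×10^-5 J × (1 mJ / 0.001000 J) = 0.01165 mJ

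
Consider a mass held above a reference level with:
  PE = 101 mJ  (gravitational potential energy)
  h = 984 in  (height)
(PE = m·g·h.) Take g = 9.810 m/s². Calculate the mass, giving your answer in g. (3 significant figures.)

Rearranging: m = PE/(g·h).
PE = 101 mJ = 0.1010 J; h = 984 in = 24.99 m; g = 9.810 m/s².
m = 4.119×10^-4 kg
4.119×10^-4 kg × (1 g / 0.001000 kg) = 0.4119 g

0.412 g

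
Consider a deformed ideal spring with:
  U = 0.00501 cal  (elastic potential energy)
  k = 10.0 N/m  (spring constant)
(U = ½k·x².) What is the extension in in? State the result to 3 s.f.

Solving U = ½k·x² for x: x = √(2U/k).
U = 0.00501 cal = 0.02096 J; k = 10.0 N/m.
x = 0.06475 m
0.06475 m × (1 in / 0.02540 m) = 2.549 in

2.55 in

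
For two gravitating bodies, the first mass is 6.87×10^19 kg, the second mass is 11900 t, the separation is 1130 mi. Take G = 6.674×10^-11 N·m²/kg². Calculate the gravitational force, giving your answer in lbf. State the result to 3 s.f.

From Newton's law of gravitation: F = Gm₁m₂/r².
m₁ = 6.87×10^19 kg; m₂ = 11900 t = 1.190×10^7 kg; r = 1130 mi = 1.819×10^6 m; G = 6.674×10^-11 N·m²/kg².
F = 16498 N  (the unit combination reduces to kg·m/s² = N)
16498 N × (1 lbf / 4.448 N) = 3709 lbf

3710 lbf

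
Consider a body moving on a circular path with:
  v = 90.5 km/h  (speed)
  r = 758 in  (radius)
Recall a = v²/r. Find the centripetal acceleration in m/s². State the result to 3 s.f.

32.8 m/s²

Directly: a = v²/r.
v = 90.5 km/h = 25.14 m/s; r = 758 in = 19.25 m.
a = 32.82 m/s²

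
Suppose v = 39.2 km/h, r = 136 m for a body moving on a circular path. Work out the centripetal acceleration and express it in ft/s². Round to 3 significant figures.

Directly: a = v²/r.
v = 39.2 km/h = 10.89 m/s; r = 136 m.
a = 0.8718 m/s²
0.8718 m/s² × (1 ft/s² / 0.3048 m/s²) = 2.860 ft/s²

2.86 ft/s²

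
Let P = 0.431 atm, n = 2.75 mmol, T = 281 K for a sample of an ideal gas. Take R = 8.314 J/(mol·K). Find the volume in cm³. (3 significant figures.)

147 cm³

From the ideal-gas law: V = nRT/P.
P = 0.431 atm = 43671 Pa; n = 2.75 mmol = 0.002750 mol; T = 281 K; R = 8.314 J/(mol·K).
V = 1.471×10^-4 m³
1.471×10^-4 m³ × (1 cm³ / 1.000×10^-6 m³) = 147.1 cm³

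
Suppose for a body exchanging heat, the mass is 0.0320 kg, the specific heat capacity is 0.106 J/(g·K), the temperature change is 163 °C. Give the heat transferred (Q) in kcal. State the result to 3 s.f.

0.132 kcal

Q is given directly by: Q = mcΔT.
m = 0.0320 kg; c = 0.106 J/(g·K) = 106.0 J/(kg·K); ΔT = 163 °C = 163.0 K.
Q = 552.9 J  (the unit combination reduces to kg·m²/s² = J)
552.9 J × (1 kcal / 4184 J) = 0.1321 kcal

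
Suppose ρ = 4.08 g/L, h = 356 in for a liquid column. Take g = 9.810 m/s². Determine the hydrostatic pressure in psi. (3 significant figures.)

Directly: P = ρgh.
ρ = 4.08 g/L = 4.080 kg/m³; h = 356 in = 9.042 m; g = 9.810 m/s².
P = 361.9 Pa
361.9 Pa × (1 psi / 6895 Pa) = 0.05249 psi

0.0525 psi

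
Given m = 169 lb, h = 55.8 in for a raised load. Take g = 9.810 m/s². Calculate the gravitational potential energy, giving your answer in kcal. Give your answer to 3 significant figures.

Directly: PE = mgh.
m = 169 lb = 76.66 kg; h = 55.8 in = 1.417 m; g = 9.810 m/s².
PE = 1066 J  (the unit combination reduces to kg·m²/s² = J)
1066 J × (1 kcal / 4184 J) = 0.2547 kcal

0.255 kcal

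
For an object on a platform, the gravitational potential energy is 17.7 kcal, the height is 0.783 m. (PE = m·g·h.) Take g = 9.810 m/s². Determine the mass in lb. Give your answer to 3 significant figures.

21300 lb

Rearranging: m = PE/(g·h).
PE = 17.7 kcal = 74057 J; h = 0.783 m; g = 9.810 m/s².
m = 9641 kg
9641 kg × (1 lb / 0.4536 kg) = 21255 lb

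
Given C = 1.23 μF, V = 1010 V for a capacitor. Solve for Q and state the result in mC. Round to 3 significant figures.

1.24 mC

Rearranging: Q = CV.
C = 1.23 μF = 1.230×10^-6 F; V = 1010 V.
Q = 0.001242 C  (the unit combination reduces to A·s = C)
0.001242 C × (1 mC / 0.001000 C) = 1.242 mC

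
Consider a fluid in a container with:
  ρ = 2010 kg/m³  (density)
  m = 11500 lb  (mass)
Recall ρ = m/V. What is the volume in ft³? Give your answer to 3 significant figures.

Solving ρ = m/V for V: V = m/ρ.
ρ = 2010 kg/m³; m = 11500 lb = 5216 kg.
V = 2.595 m³
2.595 m³ × (1 ft³ / 0.02832 m³) = 91.65 ft³

91.6 ft³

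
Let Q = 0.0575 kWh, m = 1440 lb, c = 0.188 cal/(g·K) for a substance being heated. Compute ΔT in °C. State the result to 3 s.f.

Rearranging Q = m·c·ΔT for ΔT: ΔT = Q/(m·c).
Q = 0.0575 kWh = 2.070×10^5 J; m = 1440 lb = 653.2 kg; c = 0.188 cal/(g·K) = 786.6 J/(kg·K).
ΔT = 0.4029 K
Since 1 °C = 1 K, 0.4029 °C.

0.403 °C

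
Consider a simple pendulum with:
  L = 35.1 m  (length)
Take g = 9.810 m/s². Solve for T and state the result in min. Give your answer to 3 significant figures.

0.198 min

T is given directly by: T = 2π√(L/g).
L = 35.1 m; g = 9.810 m/s².
T = 11.88 s
11.88 s × (1 min / 60.00 s) = 0.1981 min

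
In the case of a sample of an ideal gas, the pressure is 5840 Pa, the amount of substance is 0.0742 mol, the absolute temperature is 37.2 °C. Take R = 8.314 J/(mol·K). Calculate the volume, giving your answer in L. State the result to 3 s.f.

Solving PV = nRT for V: V = nRT/P.
P = 5840 Pa; n = 0.0742 mol; T = 37.2 °C = 310.3 K; R = 8.314 J/(mol·K).
V = 0.03278 m³
0.03278 m³ × (1 L / 0.001000 m³) = 32.78 L

32.8 L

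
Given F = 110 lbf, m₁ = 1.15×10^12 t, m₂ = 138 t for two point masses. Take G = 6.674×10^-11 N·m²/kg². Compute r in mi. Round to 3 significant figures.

Solving F = G·m₁·m₂/r² for r: r = √(G·m₁m₂/F).
F = 110 lbf = 489.3 N; m₁ = 1.15×10^12 t = 1.150×10^15 kg; m₂ = 138 t = 1.380×10^5 kg; G = 6.674×10^-11 N·m²/kg².
r = 4653 m
4653 m × (1 mi / 1609 m) = 2.891 mi

2.89 mi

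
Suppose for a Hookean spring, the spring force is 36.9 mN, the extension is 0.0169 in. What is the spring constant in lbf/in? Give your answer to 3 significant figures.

From Hooke's law: k = F/x.
F = 36.9 mN = 0.03690 N; x = 0.0169 in = 4.293×10^-4 m.
k = 85.96 N/m
85.96 N/m × (1 lbf/in / 175.1 N/m) = 0.4909 lbf/in

0.491 lbf/in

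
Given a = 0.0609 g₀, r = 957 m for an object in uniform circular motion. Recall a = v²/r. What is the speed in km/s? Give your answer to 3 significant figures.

Solving a = v²/r for v: v = √(a·r).
a = 0.0609 g₀ = 0.5972 m/s²; r = 957 m.
v = 23.91 m/s
23.91 m/s × (1 km/s / 1000 m/s) = 0.02391 km/s

0.0239 km/s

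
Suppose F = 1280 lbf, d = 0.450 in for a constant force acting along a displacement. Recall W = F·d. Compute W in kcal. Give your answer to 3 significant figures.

0.0156 kcal

W is given directly by: W = F·d.
F = 1280 lbf = 5694 N; d = 0.450 in = 0.01143 m.
W = 65.08 J
65.08 J × (1 kcal / 4184 J) = 0.01555 kcal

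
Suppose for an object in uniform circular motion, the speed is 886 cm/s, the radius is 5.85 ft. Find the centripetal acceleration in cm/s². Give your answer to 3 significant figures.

Directly: a = v²/r.
v = 886 cm/s = 8.860 m/s; r = 5.85 ft = 1.783 m.
a = 44.02 m/s²
44.02 m/s² × (1 cm/s² / 0.01000 m/s²) = 4402 cm/s²

4400 cm/s²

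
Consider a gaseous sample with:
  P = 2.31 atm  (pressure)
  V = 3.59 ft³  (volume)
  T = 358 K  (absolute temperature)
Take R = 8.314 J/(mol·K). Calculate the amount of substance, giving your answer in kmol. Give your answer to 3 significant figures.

Rearranging PV = nRT for n: n = PV/(RT).
P = 2.31 atm = 2.341×10^5 Pa; V = 3.59 ft³ = 0.1017 m³; T = 358 K; R = 8.314 J/(mol·K).
n = 7.994 mol
7.994 mol × (1 kmol / 1000 mol) = 0.007994 kmol

0.00799 kmol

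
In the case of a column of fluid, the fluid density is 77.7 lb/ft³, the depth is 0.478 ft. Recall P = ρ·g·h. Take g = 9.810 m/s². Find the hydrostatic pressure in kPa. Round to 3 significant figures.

P is given directly by: P = ρgh.
ρ = 77.7 lb/ft³ = 1245 kg/m³; h = 0.478 ft = 0.1457 m; g = 9.810 m/s².
P = 1779 Pa
1779 Pa × (1 kPa / 1000 Pa) = 1.779 kPa

1.78 kPa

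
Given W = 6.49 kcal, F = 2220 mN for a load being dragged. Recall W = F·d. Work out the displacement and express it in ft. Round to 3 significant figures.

Solving W = F·d for d: d = W/F.
W = 6.49 kcal = 27154 J; F = 2220 mN = 2.220 N.
d = 12232 m
12232 m × (1 ft / 0.3048 m) = 40130 ft

40100 ft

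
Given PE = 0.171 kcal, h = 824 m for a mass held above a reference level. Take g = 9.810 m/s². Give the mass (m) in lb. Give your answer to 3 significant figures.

Rearranging PE = m·g·h for m: m = PE/(g·h).
PE = 0.171 kcal = 715.5 J; h = 824 m; g = 9.810 m/s².
m = 0.08851 kg
0.08851 kg × (1 lb / 0.4536 kg) = 0.1951 lb

0.195 lb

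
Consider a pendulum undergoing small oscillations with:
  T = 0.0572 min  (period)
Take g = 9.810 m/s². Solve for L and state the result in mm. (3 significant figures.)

Solving T = 2π√(L/g) for L: L = g·(T/2π)².
T = 0.0572 min = 3.432 s; g = 9.810 m/s².
L = 2.927 m
2.927 m × (1 mm / 0.001000 m) = 2927 mm

2930 mm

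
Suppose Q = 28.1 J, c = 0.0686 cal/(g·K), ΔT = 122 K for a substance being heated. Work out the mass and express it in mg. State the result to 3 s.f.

802 mg

Solving Q = m·c·ΔT for m: m = Q/(c·ΔT).
Q = 28.1 J; c = 0.0686 cal/(g·K) = 287.0 J/(kg·K); ΔT = 122 K.
m = 8.025×10^-4 kg
8.025×10^-4 kg × (1 mg / 1.000×10^-6 kg) = 802.5 mg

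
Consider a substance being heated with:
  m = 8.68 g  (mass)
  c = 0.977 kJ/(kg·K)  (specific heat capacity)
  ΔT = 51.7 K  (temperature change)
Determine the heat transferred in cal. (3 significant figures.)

Directly: Q = mcΔT.
m = 8.68 g = 0.008680 kg; c = 0.977 kJ/(kg·K) = 977.0 J/(kg·K); ΔT = 51.7 K.
Q = 438.4 J  (the unit combination reduces to kg·m²/s² = J)
438.4 J × (1 cal / 4.184 J) = 104.8 cal

105 cal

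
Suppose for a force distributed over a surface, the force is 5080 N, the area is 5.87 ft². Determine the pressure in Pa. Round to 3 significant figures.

Directly: P = F/A.
F = 5080 N; A = 5.87 ft² = 0.5453 m².
P = 9315 Pa  (the unit combination reduces to kg/(m·s²) = Pa)

9320 Pa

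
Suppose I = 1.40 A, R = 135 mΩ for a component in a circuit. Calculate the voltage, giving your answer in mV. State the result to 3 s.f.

Directly: V = IR.
I = 1.40 A; R = 135 mΩ = 0.1350 Ω.
V = 0.1890 V
0.1890 V × (1 mV / 0.001000 V) = 189.0 mV

189 mV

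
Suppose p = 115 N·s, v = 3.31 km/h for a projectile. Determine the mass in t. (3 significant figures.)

0.125 t

Rearranging: m = p/v.
p = 115 N·s = 115.0 kg·m/s; v = 3.31 km/h = 0.9194 m/s.
m = 125.1 kg
125.1 kg × (1 t / 1000 kg) = 0.1251 t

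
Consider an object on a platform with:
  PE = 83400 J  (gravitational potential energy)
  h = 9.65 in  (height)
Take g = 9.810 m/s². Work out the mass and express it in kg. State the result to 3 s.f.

34700 kg

Rearranging PE = m·g·h for m: m = PE/(g·h).
PE = 83400 J; h = 9.65 in = 0.2451 m; g = 9.810 m/s².
m = 34685 kg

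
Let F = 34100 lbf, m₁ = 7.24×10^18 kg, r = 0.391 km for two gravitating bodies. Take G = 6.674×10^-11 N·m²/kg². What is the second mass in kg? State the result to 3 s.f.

From Newton's law of gravitation: m₂ = F·r²/(G·m₁).
F = 34100 lbf = 1.517×10^5 N; m₁ = 7.24×10^18 kg; r = 0.391 km = 391.0 m; G = 6.674×10^-11 N·m²/kg².
m₂ = 47.99 kg

48.0 kg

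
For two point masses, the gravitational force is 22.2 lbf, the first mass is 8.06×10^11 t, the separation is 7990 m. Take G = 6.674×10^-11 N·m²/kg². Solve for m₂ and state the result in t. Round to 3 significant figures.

117 t

Rearranging F = G·m₁·m₂/r² for m₂: m₂ = F·r²/(G·m₁).
F = 22.2 lbf = 98.75 N; m₁ = 8.06×10^11 t = 8.060×10^14 kg; r = 7990 m; G = 6.674×10^-11 N·m²/kg².
m₂ = 1.172×10^5 kg
1.172×10^5 kg × (1 t / 1000 kg) = 117.2 t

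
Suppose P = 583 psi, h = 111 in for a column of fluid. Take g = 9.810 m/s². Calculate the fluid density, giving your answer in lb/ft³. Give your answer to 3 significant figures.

Rearranging: ρ = P/(g·h).
P = 583 psi = 4.020×10^6 Pa; h = 111 in = 2.819 m; g = 9.810 m/s².
ρ = 1.453×10^5 kg/m³
1.453×10^5 kg/m³ × (1 lb/ft³ / 16.02 kg/m³) = 9073 lb/ft³

9070 lb/ft³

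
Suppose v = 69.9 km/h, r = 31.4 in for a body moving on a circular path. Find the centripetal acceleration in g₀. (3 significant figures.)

Directly: a = v²/r.
v = 69.9 km/h = 19.42 m/s; r = 31.4 in = 0.7976 m.
a = 472.7 m/s²
472.7 m/s² × (1 g₀ / 9.807 m/s²) = 48.20 g₀

48.2 g₀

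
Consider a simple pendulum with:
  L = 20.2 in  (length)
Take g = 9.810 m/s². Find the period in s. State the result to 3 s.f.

1.44 s

Directly: T = 2π√(L/g).
L = 20.2 in = 0.5131 m; g = 9.810 m/s².
T = 1.437 s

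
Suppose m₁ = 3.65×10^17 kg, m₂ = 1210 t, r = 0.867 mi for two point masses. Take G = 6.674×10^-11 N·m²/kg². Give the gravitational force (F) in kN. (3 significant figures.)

15100 kN

F is given directly by: F = Gm₁m₂/r².
m₁ = 3.65×10^17 kg; m₂ = 1210 t = 1.210×10^6 kg; r = 0.867 mi = 1395 m; G = 6.674×10^-11 N·m²/kg².
F = 1.514×10^7 N
1.514×10^7 N × (1 kN / 1000 N) = 15140 kN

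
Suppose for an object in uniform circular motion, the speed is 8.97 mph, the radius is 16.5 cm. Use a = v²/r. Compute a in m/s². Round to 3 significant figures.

97.5 m/s²

a is given directly by: a = v²/r.
v = 8.97 mph = 4.010 m/s; r = 16.5 cm = 0.1650 m.
a = 97.45 m/s²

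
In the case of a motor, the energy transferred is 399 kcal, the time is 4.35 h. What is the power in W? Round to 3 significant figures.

107 W

Directly: P = W/t.
W = 399 kcal = 1.669×10^6 J; t = 4.35 h = 15660 s.
P = 106.6 W  (the unit combination reduces to kg·m²/s³ = W)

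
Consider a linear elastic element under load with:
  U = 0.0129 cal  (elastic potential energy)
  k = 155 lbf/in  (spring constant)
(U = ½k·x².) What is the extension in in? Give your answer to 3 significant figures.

0.0785 in

Rearranging: x = √(2U/k).
U = 0.0129 cal = 0.05397 J; k = 155 lbf/in = 27145 N/m.
x = 0.001994 m
0.001994 m × (1 in / 0.02540 m) = 0.07851 in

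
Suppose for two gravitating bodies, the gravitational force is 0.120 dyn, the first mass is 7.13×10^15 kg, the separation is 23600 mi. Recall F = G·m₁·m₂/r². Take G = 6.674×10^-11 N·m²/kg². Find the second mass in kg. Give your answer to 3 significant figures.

From Newton's law of gravitation: m₂ = F·r²/(G·m₁).
F = 0.120 dyn = 1.200×10^-6 N; m₁ = 7.13×10^15 kg; r = 23600 mi = 3.798×10^7 m; G = 6.674×10^-11 N·m²/kg².
m₂ = 3638 kg

3640 kg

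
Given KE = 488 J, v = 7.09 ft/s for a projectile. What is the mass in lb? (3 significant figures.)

461 lb

Solving KE = ½mv² for m: m = 2·KE/v².
KE = 488 J; v = 7.09 ft/s = 2.161 m/s.
m = 209.0 kg
209.0 kg × (1 lb / 0.4536 kg) = 460.7 lb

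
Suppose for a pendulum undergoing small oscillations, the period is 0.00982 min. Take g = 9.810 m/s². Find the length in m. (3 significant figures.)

0.0863 m

Solving T = 2π√(L/g) for L: L = g·(T/2π)².
T = 0.00982 min = 0.5892 s; g = 9.810 m/s².
L = 0.08627 m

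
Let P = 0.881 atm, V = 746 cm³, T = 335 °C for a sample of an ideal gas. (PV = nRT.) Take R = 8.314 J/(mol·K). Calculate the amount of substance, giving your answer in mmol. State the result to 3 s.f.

From the ideal-gas law: n = PV/(RT).
P = 0.881 atm = 89267 Pa; V = 746 cm³ = 7.460×10^-4 m³; T = 335 °C = 608.1 K; R = 8.314 J/(mol·K).
n = 0.01317 mol
0.01317 mol × (1 mmol / 0.001000 mol) = 13.17 mmol

13.2 mmol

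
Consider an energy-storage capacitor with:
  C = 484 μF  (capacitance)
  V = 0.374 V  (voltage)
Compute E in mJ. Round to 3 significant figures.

0.0338 mJ

Directly: E = ½CV².
C = 484 μF = 4.840×10^-4 F; V = 0.374 V.
E = 3.385×10^-5 J  (the unit combination reduces to kg·m²/s² = J)
3.385×10^-5 J × (1 mJ / 0.001000 J) = 0.03385 mJ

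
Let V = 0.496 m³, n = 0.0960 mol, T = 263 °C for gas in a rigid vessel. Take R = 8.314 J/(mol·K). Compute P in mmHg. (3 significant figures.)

From the ideal-gas law: P = nRT/V.
V = 0.496 m³; n = 0.0960 mol; T = 263 °C = 536.1 K; R = 8.314 J/(mol·K).
P = 862.8 Pa
862.8 Pa × (1 mmHg / 133.3 Pa) = 6.471 mmHg

6.47 mmHg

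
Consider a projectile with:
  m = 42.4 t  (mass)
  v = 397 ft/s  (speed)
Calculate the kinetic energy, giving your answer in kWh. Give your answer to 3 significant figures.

Directly: KE = ½mv².
m = 42.4 t = 42400 kg; v = 397 ft/s = 121.0 m/s.
KE = 3.104×10^8 J  (the unit combination reduces to kg·m²/s² = J)
3.104×10^8 J × (1 kWh / 3.600×10^6 J) = 86.23 kWh

86.2 kWh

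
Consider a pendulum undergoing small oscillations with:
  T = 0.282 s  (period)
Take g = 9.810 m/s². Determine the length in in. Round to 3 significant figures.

Rearranging: L = g·(T/2π)².
T = 0.282 s; g = 9.810 m/s².
L = 0.01976 m
0.01976 m × (1 in / 0.02540 m) = 0.7780 in

0.778 in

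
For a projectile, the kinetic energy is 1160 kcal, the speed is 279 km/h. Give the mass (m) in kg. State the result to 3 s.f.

Solving KE = ½mv² for m: m = 2·KE/v².
KE = 1160 kcal = 4.853×10^6 J; v = 279 km/h = 77.50 m/s.
m = 1616 kg

1620 kg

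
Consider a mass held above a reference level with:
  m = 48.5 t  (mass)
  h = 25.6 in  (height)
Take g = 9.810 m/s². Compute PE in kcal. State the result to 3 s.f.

73.9 kcal

Directly: PE = mgh.
m = 48.5 t = 48500 kg; h = 25.6 in = 0.6502 m; g = 9.810 m/s².
PE = 3.094×10^5 J  (the unit combination reduces to kg·m²/s² = J)
3.094×10^5 J × (1 kcal / 4184 J) = 73.94 kcal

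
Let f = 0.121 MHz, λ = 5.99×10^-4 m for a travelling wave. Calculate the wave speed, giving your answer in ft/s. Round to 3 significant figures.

Directly: v = fλ.
f = 0.121 MHz = 1.210×10^5 Hz; λ = 5.99×10^-4 m.
v = 72.48 m/s
72.48 m/s × (1 ft/s / 0.3048 m/s) = 237.8 ft/s

238 ft/s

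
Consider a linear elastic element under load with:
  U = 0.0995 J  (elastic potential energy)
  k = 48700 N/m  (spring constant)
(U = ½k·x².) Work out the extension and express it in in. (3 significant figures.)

Solving U = ½k·x² for x: x = √(2U/k).
U = 0.0995 J; k = 48700 N/m.
x = 0.002021 m
0.002021 m × (1 in / 0.02540 m) = 0.07958 in

0.0796 in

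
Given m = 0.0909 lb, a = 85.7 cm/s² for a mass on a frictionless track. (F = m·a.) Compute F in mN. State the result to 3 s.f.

From Newton's second law: F = m·a.
m = 0.0909 lb = 0.04123 kg; a = 85.7 cm/s² = 0.8570 m/s².
F = 0.03534 N
0.03534 N × (1 mN / 0.001000 N) = 35.34 mN

35.3 mN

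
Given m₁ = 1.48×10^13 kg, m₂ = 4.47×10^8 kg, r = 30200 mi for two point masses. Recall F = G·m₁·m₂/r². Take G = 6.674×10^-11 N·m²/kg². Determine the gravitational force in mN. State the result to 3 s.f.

Directly: F = Gm₁m₂/r².
m₁ = 1.48×10^13 kg; m₂ = 4.47×10^8 kg; r = 30200 mi = 4.860×10^7 m; G = 6.674×10^-11 N·m²/kg².
F = 1.869×10^-4 N
1.869×10^-4 N × (1 mN / 0.001000 N) = 0.1869 mN

0.187 mN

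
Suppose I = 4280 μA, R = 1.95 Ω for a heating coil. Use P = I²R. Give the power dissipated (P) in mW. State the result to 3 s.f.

0.0357 mW

Directly: P = I²R.
I = 4280 μA = 0.004280 A; R = 1.95 Ω.
P = 3.572×10^-5 W
3.572×10^-5 W × (1 mW / 0.001000 W) = 0.03572 mW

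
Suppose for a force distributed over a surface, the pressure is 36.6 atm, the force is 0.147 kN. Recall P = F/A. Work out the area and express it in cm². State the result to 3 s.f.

0.396 cm²

Rearranging: A = F/P.
P = 36.6 atm = 3.708×10^6 Pa; F = 0.147 kN = 147.0 N.
A = 3.964×10^-5 m²
3.964×10^-5 m² × (1 cm² / 1.000×10^-4 m²) = 0.3964 cm²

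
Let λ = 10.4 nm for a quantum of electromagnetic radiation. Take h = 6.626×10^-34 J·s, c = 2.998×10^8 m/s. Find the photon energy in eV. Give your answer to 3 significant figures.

119 eV

E is given directly by: E = hc/λ.
λ = 10.4 nm = 1.040×10^-8 m; h = 6.626×10^-34 J·s; c = 2.998×10^8 m/s.
E = 1.910×10^-17 J
1.910×10^-17 J × (1 eV / 1.602×10^-19 J) = 119.2 eV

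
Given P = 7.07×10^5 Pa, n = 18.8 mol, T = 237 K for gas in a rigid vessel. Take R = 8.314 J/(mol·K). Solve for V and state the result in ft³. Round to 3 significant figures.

1.85 ft³

From the ideal-gas law: V = nRT/P.
P = 7.07×10^5 Pa; n = 18.8 mol; T = 237 K; R = 8.314 J/(mol·K).
V = 0.05240 m³
0.05240 m³ × (1 ft³ / 0.02832 m³) = 1.850 ft³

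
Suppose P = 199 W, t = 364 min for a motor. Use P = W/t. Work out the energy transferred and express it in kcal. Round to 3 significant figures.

Solving P = W/t for W: W = P·t.
P = 199 W; t = 364 min = 21840 s.
W = 4.346×10^6 J  (the unit combination reduces to kg·m²/s² = J)
4.346×10^6 J × (1 kcal / 4184 J) = 1039 kcal

1040 kcal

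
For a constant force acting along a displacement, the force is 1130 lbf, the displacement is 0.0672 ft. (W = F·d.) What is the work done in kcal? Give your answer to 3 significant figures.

0.0246 kcal

Directly: W = F·d.
F = 1130 lbf = 5026 N; d = 0.0672 ft = 0.02048 m.
W = 103.0 J
103.0 J × (1 kcal / 4184 J) = 0.02461 kcal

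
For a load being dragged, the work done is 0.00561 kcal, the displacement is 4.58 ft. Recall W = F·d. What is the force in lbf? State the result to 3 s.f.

Rearranging W = F·d for F: F = W/d.
W = 0.00561 kcal = 23.47 J; d = 4.58 ft = 1.396 m.
F = 16.81 N  (the unit combination reduces to kg·m/s² = N)
16.81 N × (1 lbf / 4.448 N) = 3.780 lbf

3.78 lbf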